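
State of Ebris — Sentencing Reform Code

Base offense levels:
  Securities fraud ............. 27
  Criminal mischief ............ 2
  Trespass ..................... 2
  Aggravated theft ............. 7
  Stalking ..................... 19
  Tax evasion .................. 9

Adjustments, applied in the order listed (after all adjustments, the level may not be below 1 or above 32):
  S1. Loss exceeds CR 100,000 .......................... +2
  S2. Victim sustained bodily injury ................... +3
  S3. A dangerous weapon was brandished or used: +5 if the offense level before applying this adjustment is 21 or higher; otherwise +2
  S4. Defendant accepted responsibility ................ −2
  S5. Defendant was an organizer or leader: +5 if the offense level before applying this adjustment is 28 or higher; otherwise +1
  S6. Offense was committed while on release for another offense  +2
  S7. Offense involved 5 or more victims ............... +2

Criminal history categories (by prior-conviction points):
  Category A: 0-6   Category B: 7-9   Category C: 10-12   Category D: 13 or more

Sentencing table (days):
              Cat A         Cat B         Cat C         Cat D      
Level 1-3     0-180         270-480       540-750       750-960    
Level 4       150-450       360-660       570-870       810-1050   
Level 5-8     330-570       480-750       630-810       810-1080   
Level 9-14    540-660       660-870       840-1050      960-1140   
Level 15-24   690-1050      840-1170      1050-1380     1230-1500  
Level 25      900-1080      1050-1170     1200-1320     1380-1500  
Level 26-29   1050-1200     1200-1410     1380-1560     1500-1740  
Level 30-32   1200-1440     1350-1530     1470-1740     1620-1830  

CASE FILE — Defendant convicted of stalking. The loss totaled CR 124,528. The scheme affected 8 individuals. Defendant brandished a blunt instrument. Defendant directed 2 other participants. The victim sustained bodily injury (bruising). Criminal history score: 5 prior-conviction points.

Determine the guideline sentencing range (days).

1200-1440 days

Base offense level for stalking: 19.
S1 applies: 19 + 2 = 21.
S2 applies: 21 + 3 = 24.
S3 applies (level before this adjustment is 24 ≥ 21, so +5): 24 + 5 = 29.
S5 applies (level before this adjustment is 29 ≥ 28, so +5): 29 + 5 = 34.
S6 does not apply.
S7 applies: 34 + 2 = 36.
Level 36 exceeds the maximum of 32; capped at 32.
Final offense level: 32.
Criminal history: 5 prior points → Category A (0-6).
Level 32 falls in the 30-32 band.
Grid: Level 30-32 × Category A = 1200-1440 days.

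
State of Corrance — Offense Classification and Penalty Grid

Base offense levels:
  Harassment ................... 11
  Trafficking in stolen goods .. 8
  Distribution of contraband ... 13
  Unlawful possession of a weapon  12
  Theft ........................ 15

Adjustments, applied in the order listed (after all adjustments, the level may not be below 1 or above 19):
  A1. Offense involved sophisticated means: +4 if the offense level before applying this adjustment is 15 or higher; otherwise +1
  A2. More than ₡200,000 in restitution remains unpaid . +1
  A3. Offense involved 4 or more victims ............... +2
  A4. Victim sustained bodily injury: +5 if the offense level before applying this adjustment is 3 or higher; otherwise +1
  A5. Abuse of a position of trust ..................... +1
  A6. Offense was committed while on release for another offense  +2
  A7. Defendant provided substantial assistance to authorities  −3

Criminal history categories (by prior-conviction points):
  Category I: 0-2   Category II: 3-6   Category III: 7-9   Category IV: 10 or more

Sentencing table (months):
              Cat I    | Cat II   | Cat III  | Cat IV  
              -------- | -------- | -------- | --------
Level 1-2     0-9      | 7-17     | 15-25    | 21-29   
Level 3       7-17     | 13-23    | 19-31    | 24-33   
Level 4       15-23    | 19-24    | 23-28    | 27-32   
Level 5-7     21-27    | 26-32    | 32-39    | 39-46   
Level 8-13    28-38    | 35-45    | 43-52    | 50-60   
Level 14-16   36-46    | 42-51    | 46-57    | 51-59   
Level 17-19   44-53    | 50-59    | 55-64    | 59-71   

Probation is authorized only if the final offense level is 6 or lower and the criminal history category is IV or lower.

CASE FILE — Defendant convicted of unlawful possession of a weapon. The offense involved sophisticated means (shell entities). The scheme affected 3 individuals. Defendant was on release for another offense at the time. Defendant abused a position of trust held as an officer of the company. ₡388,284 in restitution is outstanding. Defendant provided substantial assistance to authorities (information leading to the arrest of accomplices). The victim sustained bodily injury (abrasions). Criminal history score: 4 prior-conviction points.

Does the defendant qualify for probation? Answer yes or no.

Base offense level for unlawful possession of a weapon: 12.
A1 applies (level before this adjustment is 12 < 15, so +1): 12 + 1 = 13.
A2 applies: 13 + 1 = 14.
A3 does not apply.
A4 applies (level before this adjustment is 14 ≥ 3, so +5): 14 + 5 = 19.
A5 applies: 19 + 1 = 20.
A6 applies: 20 + 2 = 22.
A7 applies: 22 − 3 = 19.
Final offense level: 19.
Criminal history: 4 prior points → Category II (3-6).
Level 19 falls in the 17-19 band.
Grid: Level 17-19 × Category II = 50-59 months.
Probation check: level 19 > 6 and category II ≤ IV → not eligible.

No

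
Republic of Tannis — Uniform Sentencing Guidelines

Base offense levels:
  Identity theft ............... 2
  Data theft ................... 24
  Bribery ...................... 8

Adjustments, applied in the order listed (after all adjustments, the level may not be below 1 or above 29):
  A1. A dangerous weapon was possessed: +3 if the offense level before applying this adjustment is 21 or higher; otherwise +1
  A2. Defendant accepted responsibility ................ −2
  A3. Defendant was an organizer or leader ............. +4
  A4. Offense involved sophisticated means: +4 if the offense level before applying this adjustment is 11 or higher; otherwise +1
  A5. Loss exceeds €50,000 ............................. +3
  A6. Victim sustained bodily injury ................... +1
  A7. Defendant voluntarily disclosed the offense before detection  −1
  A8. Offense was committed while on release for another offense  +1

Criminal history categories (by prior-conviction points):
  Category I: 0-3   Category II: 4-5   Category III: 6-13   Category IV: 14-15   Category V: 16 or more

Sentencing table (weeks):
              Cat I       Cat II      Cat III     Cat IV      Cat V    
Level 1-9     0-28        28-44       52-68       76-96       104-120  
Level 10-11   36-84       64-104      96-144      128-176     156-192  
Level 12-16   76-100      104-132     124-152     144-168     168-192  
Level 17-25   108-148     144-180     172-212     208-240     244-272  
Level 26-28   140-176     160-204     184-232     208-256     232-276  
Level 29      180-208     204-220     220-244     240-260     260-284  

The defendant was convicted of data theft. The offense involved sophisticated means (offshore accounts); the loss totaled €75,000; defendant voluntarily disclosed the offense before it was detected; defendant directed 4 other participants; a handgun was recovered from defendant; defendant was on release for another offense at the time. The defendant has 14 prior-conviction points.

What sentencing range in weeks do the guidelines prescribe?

240-260 weeks

Base offense level for data theft: 24.
A1 applies (level before this adjustment is 24 ≥ 21, so +3): 24 + 3 = 27.
A3 applies: 27 + 4 = 31.
A4 applies (level before this adjustment is 31 ≥ 11, so +4): 31 + 4 = 35.
A5 applies: 35 + 3 = 38.
A7 applies: 38 − 1 = 37.
A8 applies: 37 + 1 = 38.
Level 38 exceeds the maximum of 29; capped at 29.
Final offense level: 29.
Criminal history: 14 prior points → Category IV (14-15).
Level 29 falls in the 29 band.
Grid: Level 29 × Category IV = 240-260 weeks.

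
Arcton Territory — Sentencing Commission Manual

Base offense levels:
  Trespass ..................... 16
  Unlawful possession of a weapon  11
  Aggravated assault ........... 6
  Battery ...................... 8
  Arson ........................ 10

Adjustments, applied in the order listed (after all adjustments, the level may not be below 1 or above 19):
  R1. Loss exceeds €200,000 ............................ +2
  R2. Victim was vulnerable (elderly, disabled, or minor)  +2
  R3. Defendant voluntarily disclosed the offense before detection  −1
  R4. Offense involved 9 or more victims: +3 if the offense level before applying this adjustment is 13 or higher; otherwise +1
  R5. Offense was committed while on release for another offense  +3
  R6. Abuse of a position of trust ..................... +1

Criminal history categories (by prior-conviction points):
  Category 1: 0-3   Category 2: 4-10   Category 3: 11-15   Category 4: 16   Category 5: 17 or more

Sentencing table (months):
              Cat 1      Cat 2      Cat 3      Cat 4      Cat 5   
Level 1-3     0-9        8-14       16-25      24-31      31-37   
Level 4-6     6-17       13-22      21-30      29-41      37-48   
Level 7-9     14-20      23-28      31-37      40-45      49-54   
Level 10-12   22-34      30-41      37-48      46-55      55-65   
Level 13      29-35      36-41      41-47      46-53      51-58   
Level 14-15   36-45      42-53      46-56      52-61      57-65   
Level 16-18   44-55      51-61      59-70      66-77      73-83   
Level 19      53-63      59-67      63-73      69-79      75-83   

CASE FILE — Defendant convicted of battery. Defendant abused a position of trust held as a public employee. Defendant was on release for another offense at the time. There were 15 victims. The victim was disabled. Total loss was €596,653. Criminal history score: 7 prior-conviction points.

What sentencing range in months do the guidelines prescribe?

51-61 months

Base offense level for battery: 8.
R1 applies: 8 + 2 = 10.
R2 applies: 10 + 2 = 12.
R4 applies (level before this adjustment is 12 < 13, so +1): 12 + 1 = 13.
R5 applies: 13 + 3 = 16.
R6 applies: 16 + 1 = 17.
Final offense level: 17.
Criminal history: 7 prior points → Category 2 (4-10).
Level 17 falls in the 16-18 band.
Grid: Level 16-18 × Category 2 = 51-61 months.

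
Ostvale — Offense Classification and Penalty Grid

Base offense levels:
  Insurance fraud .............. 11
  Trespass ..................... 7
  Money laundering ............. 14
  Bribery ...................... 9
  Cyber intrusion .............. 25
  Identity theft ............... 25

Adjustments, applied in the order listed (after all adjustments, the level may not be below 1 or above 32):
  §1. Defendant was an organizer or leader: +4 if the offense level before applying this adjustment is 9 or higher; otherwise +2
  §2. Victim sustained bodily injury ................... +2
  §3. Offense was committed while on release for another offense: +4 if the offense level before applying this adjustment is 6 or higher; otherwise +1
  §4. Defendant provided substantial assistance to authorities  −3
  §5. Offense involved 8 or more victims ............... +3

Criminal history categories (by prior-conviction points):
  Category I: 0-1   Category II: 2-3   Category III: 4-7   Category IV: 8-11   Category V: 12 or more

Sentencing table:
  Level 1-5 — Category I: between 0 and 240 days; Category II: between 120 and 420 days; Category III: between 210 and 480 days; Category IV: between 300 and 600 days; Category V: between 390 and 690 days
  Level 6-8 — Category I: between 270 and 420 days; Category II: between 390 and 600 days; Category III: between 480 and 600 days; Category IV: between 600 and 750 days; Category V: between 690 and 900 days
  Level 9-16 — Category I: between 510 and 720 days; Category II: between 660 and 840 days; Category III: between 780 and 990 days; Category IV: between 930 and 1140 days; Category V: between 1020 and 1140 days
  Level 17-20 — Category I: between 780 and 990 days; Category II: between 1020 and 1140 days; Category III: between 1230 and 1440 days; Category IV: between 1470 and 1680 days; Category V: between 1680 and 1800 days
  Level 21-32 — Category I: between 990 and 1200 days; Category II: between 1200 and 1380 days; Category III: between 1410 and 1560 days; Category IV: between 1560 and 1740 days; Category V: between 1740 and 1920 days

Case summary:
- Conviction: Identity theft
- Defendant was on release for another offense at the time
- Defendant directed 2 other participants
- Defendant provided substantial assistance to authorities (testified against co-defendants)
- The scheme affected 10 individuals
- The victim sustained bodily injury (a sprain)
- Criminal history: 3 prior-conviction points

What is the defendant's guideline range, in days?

1200-1380 days

Base offense level for identity theft: 25.
§1 applies (level before this adjustment is 25 ≥ 9, so +4): 25 + 4 = 29.
§2 applies: 29 + 2 = 31.
§3 applies (level before this adjustment is 31 ≥ 6, so +4): 31 + 4 = 35.
§4 applies: 35 − 3 = 32.
§5 applies: 32 + 3 = 35.
Level 35 exceeds the maximum of 32; capped at 32.
Final offense level: 32.
Criminal history: 3 prior points → Category II (2-3).
Level 32 falls in the 21-32 band.
Grid: Level 21-32 × Category II = 1200-1380 days.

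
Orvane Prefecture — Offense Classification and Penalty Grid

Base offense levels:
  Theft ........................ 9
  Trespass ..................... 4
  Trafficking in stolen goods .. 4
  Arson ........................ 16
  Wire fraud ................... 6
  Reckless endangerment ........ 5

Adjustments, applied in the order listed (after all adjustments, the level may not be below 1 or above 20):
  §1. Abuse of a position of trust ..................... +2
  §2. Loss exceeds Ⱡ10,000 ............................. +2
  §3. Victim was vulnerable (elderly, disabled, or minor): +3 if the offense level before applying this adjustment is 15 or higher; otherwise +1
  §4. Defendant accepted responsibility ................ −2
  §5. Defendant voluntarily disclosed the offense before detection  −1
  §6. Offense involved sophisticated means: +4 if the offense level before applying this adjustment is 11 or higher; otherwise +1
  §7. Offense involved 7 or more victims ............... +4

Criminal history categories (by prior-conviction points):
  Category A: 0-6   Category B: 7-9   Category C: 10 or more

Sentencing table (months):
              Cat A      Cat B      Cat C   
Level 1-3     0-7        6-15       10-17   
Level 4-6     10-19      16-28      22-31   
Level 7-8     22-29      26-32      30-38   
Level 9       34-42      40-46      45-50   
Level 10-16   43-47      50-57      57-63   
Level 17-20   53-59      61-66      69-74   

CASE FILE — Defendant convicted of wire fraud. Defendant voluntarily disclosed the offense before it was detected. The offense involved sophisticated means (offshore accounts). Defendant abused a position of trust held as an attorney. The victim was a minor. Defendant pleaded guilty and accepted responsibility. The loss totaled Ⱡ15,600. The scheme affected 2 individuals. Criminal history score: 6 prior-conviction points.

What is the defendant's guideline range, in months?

34-42 months

Base offense level for wire fraud: 6.
§1 applies: 6 + 2 = 8.
§2 applies: 8 + 2 = 10.
§3 applies (level before this adjustment is 10 < 15, so +1): 10 + 1 = 11.
§4 applies: 11 − 2 = 9.
§5 applies: 9 − 1 = 8.
§6 applies (level before this adjustment is 8 < 11, so +1): 8 + 1 = 9.
§7 does not apply.
Final offense level: 9.
Criminal history: 6 prior points → Category A (0-6).
Level 9 falls in the 9 band.
Grid: Level 9 × Category A = 34-42 months.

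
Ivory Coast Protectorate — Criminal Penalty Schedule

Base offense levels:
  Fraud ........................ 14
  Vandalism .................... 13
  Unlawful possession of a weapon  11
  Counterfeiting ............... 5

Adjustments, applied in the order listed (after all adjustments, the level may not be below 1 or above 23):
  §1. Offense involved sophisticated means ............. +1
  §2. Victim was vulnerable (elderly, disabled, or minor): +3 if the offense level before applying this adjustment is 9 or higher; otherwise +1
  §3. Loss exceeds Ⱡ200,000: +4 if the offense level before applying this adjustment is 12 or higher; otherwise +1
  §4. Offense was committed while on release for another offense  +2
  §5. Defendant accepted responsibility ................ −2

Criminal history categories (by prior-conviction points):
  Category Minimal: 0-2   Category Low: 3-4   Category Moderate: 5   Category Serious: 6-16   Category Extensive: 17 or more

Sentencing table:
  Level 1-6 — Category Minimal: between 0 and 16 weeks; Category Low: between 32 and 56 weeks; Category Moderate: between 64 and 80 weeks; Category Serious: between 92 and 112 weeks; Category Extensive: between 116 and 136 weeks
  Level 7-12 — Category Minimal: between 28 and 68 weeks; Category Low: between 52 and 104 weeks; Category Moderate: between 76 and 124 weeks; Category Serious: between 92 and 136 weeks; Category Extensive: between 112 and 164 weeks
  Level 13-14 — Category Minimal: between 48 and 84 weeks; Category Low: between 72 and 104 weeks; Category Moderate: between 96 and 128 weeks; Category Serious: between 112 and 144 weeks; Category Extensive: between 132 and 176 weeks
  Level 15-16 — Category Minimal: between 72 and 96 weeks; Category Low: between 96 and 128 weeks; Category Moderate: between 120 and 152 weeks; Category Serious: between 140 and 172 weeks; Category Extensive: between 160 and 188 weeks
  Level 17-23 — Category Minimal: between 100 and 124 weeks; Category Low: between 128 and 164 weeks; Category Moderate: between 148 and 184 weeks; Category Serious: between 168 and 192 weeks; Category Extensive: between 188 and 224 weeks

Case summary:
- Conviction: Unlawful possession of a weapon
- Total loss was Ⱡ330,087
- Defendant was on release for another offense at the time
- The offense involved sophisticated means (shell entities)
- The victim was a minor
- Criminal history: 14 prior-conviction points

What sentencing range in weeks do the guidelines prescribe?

Base offense level for unlawful possession of a weapon: 11.
§1 applies: 11 + 1 = 12.
§2 applies (level before this adjustment is 12 ≥ 9, so +3): 12 + 3 = 15.
§3 applies (level before this adjustment is 15 ≥ 12, so +4): 15 + 4 = 19.
§4 applies: 19 + 2 = 21.
Final offense level: 21.
Criminal history: 14 prior points → Category Serious (6-16).
Level 21 falls in the 17-23 band.
Grid: Level 17-23 × Category Serious = 168-192 weeks.

168-192 weeks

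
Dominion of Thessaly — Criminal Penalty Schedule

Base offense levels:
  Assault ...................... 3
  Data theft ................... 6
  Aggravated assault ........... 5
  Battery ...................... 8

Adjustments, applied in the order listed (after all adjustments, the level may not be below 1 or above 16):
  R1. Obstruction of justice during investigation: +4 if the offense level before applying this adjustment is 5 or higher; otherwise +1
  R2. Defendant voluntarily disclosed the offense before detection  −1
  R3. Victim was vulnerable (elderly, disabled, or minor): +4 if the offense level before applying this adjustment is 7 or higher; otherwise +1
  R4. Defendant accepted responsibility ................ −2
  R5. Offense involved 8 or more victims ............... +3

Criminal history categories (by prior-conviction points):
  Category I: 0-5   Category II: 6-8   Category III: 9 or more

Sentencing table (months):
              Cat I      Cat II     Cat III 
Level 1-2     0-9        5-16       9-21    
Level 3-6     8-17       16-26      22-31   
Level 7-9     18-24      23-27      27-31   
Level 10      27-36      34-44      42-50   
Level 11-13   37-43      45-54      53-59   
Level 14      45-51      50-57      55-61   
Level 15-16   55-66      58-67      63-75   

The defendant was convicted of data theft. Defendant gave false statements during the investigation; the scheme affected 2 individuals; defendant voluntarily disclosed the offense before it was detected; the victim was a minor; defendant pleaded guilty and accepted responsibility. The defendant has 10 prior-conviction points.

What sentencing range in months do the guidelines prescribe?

Base offense level for data theft: 6.
R1 applies (level before this adjustment is 6 ≥ 5, so +4): 6 + 4 = 10.
R2 applies: 10 − 1 = 9.
R3 applies (level before this adjustment is 9 ≥ 7, so +4): 9 + 4 = 13.
R4 applies: 13 − 2 = 11.
R5 does not apply.
Final offense level: 11.
Criminal history: 10 prior points → Category III (9+).
Level 11 falls in the 11-13 band.
Grid: Level 11-13 × Category III = 53-59 months.

53-59 months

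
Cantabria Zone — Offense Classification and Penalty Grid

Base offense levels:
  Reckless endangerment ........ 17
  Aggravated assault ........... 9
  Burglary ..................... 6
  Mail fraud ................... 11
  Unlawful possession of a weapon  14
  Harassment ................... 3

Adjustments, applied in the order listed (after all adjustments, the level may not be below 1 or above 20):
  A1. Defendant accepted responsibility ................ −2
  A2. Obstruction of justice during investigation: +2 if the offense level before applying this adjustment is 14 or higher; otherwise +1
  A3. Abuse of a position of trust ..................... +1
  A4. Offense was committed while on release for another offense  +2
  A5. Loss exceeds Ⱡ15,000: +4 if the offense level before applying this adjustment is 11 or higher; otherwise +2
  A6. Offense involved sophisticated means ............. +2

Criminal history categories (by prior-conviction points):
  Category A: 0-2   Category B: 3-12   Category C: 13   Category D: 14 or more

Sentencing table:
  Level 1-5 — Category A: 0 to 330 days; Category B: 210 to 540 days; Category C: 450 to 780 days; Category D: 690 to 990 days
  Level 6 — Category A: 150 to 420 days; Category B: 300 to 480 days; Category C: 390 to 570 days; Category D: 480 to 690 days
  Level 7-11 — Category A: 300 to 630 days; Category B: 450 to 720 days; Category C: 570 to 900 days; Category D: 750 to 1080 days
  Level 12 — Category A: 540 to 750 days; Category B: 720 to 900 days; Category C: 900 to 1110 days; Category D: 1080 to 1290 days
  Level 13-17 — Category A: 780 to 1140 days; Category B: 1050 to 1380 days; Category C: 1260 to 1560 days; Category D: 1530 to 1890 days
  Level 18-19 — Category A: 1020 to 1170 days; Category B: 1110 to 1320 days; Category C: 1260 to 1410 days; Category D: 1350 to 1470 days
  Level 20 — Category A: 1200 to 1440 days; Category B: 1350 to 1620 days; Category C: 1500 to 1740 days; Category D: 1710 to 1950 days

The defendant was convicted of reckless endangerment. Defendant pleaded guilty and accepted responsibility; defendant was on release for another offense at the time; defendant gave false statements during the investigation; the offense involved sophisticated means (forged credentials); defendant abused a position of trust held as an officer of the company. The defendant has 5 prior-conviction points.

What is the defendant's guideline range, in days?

Base offense level for reckless endangerment: 17.
A1 applies: 17 − 2 = 15.
A2 applies (level before this adjustment is 15 ≥ 14, so +2): 15 + 2 = 17.
A3 applies: 17 + 1 = 18.
A4 applies: 18 + 2 = 20.
A6 applies: 20 + 2 = 22.
Level 22 exceeds the maximum of 20; capped at 20.
Final offense level: 20.
Criminal history: 5 prior points → Category B (3-12).
Level 20 falls in the 20 band.
Grid: Level 20 × Category B = 1350-1620 days.

1350-1620 days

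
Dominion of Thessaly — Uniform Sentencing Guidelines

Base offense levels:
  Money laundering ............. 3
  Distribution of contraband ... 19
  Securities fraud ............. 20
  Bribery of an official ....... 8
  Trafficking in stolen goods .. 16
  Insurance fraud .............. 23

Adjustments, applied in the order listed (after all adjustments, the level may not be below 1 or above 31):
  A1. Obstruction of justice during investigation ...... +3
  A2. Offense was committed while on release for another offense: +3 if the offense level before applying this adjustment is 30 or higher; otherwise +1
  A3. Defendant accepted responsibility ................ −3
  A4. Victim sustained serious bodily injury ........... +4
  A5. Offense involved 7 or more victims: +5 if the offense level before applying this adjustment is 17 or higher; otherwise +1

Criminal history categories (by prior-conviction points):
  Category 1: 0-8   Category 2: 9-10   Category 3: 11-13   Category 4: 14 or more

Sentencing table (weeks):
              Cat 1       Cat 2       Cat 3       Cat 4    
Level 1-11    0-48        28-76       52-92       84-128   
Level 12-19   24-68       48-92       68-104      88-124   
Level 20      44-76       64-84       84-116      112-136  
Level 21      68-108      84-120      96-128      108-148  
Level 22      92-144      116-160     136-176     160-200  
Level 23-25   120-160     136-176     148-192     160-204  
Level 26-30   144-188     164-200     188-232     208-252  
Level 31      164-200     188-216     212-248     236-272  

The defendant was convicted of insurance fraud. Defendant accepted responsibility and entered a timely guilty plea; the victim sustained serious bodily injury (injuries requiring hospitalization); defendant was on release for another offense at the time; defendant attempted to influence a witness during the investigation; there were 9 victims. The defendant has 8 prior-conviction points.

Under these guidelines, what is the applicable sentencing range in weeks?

164-200 weeks

Base offense level for insurance fraud: 23.
A1 applies: 23 + 3 = 26.
A2 applies (level before this adjustment is 26 < 30, so +1): 26 + 1 = 27.
A3 applies: 27 − 3 = 24.
A4 applies: 24 + 4 = 28.
A5 applies (level before this adjustment is 28 ≥ 17, so +5): 28 + 5 = 33.
Level 33 exceeds the maximum of 31; capped at 31.
Final offense level: 31.
Criminal history: 8 prior points → Category 1 (0-8).
Level 31 falls in the 31 band.
Grid: Level 31 × Category 1 = 164-200 weeks.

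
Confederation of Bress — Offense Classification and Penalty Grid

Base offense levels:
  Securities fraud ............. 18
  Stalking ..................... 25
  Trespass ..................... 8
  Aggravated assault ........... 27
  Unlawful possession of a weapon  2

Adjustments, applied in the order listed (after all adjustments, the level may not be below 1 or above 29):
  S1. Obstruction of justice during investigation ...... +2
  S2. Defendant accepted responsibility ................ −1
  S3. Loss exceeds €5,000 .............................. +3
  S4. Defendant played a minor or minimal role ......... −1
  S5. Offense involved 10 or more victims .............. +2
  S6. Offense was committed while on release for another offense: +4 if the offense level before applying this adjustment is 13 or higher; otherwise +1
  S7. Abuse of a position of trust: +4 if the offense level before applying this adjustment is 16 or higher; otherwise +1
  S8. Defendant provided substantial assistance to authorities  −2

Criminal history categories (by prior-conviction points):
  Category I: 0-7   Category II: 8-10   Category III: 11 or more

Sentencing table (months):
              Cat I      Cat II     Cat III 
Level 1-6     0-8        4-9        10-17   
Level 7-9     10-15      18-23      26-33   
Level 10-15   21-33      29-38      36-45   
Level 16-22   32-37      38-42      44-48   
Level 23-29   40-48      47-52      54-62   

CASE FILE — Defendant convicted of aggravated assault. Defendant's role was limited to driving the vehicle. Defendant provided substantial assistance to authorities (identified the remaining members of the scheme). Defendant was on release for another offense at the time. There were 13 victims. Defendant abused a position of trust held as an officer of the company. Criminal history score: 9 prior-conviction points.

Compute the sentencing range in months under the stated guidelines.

47-52 months

Base offense level for aggravated assault: 27.
S1 does not apply.
S2 does not apply.
S3 does not apply.
S4 applies: 27 − 1 = 26.
S5 applies: 26 + 2 = 28.
S6 applies (level before this adjustment is 28 ≥ 13, so +4): 28 + 4 = 32.
S7 applies (level before this adjustment is 32 ≥ 16, so +4): 32 + 4 = 36.
S8 applies: 36 − 2 = 34.
Level 34 exceeds the maximum of 29; capped at 29.
Final offense level: 29.
Criminal history: 9 prior points → Category II (8-10).
Level 29 falls in the 23-29 band.
Grid: Level 23-29 × Category II = 47-52 months.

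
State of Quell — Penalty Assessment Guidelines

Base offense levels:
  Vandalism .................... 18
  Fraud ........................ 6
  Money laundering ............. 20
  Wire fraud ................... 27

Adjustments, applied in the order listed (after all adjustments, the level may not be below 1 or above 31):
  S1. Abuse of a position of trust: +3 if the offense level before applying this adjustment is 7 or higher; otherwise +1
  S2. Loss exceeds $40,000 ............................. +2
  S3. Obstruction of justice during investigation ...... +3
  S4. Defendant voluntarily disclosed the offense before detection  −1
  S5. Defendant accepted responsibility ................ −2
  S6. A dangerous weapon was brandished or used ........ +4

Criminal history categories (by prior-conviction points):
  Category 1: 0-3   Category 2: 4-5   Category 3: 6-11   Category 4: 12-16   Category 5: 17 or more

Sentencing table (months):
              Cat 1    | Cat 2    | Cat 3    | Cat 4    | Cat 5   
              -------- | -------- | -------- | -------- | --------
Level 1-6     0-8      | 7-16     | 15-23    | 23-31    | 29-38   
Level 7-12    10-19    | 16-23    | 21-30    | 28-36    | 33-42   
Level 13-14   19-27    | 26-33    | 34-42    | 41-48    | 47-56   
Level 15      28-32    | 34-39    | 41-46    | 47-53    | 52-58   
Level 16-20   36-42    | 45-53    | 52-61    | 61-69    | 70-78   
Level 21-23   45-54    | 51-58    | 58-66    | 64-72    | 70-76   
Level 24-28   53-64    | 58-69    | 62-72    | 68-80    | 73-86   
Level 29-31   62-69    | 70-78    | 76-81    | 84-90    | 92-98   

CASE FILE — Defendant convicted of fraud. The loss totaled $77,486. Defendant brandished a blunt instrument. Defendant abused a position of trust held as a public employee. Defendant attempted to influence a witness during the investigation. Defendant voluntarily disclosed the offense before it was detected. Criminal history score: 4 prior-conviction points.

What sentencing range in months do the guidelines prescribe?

34-39 months

Base offense level for fraud: 6.
S1 applies (level before this adjustment is 6 < 7, so +1): 6 + 1 = 7.
S2 applies: 7 + 2 = 9.
S3 applies: 9 + 3 = 12.
S4 applies: 12 − 1 = 11.
S6 applies: 11 + 4 = 15.
Final offense level: 15.
Criminal history: 4 prior points → Category 2 (4-5).
Level 15 falls in the 15 band.
Grid: Level 15 × Category 2 = 34-39 months.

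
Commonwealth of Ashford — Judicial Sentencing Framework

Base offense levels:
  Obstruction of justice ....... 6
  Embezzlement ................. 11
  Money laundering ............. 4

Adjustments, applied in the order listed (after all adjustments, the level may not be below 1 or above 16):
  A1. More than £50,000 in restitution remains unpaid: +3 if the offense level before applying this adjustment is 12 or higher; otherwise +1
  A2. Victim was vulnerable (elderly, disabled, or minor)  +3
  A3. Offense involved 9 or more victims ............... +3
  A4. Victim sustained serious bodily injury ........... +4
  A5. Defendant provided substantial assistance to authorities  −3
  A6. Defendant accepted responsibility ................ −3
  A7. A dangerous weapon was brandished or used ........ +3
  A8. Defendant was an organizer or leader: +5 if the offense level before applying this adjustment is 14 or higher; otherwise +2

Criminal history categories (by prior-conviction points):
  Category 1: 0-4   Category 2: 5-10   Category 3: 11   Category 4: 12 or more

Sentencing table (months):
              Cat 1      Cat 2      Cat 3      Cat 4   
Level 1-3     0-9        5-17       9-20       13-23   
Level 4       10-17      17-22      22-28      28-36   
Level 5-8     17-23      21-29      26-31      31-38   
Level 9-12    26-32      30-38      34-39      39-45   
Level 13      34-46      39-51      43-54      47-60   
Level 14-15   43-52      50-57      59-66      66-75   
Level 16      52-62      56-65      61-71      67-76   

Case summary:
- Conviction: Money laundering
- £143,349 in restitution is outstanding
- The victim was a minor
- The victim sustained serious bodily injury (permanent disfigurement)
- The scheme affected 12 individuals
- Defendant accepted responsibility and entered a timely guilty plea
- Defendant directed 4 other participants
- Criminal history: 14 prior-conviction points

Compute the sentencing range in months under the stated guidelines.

Base offense level for money laundering: 4.
A1 applies (level before this adjustment is 4 < 12, so +1): 4 + 1 = 5.
A2 applies: 5 + 3 = 8.
A3 applies: 8 + 3 = 11.
A4 applies: 11 + 4 = 15.
A6 applies: 15 − 3 = 12.
A8 applies (level before this adjustment is 12 < 14, so +2): 12 + 2 = 14.
Final offense level: 14.
Criminal history: 14 prior points → Category 4 (12+).
Level 14 falls in the 14-15 band.
Grid: Level 14-15 × Category 4 = 66-75 months.

66-75 months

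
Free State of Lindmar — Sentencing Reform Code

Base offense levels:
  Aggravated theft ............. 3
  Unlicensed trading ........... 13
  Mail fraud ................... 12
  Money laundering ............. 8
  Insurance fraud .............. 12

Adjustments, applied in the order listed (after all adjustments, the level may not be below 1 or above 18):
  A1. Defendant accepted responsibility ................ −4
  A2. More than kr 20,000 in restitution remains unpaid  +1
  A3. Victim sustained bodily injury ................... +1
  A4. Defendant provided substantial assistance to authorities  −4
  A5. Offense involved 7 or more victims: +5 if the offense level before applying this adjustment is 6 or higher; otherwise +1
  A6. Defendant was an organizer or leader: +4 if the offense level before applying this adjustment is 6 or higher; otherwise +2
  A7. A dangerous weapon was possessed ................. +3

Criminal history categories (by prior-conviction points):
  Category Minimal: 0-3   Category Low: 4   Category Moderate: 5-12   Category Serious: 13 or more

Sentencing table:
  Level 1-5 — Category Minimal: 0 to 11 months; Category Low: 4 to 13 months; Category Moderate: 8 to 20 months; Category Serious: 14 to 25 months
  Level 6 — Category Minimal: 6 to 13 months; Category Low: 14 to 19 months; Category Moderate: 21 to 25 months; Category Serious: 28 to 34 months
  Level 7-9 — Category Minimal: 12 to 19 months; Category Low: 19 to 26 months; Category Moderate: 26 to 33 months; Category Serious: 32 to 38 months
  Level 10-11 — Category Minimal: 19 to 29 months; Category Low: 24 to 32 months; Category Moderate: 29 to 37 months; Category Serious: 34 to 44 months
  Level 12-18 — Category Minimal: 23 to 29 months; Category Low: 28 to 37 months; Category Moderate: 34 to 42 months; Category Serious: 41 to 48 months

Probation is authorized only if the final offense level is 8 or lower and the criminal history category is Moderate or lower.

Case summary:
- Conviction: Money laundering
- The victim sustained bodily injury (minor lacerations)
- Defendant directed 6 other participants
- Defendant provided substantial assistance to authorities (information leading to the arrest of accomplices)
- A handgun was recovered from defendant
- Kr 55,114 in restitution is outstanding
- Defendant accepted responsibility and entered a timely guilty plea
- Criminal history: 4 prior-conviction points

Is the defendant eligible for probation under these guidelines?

Yes

Base offense level for money laundering: 8.
A1 applies: 8 − 4 = 4.
A2 applies: 4 + 1 = 5.
A3 applies: 5 + 1 = 6.
A4 applies: 6 − 4 = 2.
A5 does not apply.
A6 applies (level before this adjustment is 2 < 6, so +2): 2 + 2 = 4.
A7 applies: 4 + 3 = 7.
Final offense level: 7.
Criminal history: 4 prior points → Category Low (4).
Level 7 falls in the 7-9 band.
Grid: Level 7-9 × Category Low = 19-26 months.
Probation check: level 7 ≤ 8 and category Low ≤ Moderate → eligible.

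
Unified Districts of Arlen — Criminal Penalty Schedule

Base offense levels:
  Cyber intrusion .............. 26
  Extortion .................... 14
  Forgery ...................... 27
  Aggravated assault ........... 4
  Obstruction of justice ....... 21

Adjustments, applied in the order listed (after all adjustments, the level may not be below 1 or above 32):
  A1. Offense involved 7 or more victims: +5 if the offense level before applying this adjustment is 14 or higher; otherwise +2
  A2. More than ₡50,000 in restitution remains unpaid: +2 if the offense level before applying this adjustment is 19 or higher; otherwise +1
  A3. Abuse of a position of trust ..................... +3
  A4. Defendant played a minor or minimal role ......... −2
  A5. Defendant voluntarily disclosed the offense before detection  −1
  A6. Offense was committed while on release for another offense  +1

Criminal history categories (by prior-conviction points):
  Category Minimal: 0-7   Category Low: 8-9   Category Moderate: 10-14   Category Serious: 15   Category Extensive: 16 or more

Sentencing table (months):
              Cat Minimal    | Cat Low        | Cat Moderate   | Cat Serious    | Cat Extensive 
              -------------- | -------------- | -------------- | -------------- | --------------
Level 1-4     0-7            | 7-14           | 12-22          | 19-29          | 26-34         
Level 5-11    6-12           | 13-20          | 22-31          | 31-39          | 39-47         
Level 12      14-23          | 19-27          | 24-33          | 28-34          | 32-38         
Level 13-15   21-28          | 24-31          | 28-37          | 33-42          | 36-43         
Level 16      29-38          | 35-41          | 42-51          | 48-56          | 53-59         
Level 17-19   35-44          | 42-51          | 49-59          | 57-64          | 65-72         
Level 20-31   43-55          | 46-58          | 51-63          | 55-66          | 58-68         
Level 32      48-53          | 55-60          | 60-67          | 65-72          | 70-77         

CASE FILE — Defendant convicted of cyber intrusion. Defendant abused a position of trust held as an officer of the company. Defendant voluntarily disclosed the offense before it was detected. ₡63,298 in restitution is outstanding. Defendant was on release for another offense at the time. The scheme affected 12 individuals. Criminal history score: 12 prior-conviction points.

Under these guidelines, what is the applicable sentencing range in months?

Base offense level for cyber intrusion: 26.
A1 applies (level before this adjustment is 26 ≥ 14, so +5): 26 + 5 = 31.
A2 applies (level before this adjustment is 31 ≥ 19, so +2): 31 + 2 = 33.
A3 applies: 33 + 3 = 36.
A5 applies: 36 − 1 = 35.
A6 applies: 35 + 1 = 36.
Level 36 exceeds the maximum of 32; capped at 32.
Final offense level: 32.
Criminal history: 12 prior points → Category Moderate (10-14).
Level 32 falls in the 32 band.
Grid: Level 32 × Category Moderate = 60-67 months.

60-67 months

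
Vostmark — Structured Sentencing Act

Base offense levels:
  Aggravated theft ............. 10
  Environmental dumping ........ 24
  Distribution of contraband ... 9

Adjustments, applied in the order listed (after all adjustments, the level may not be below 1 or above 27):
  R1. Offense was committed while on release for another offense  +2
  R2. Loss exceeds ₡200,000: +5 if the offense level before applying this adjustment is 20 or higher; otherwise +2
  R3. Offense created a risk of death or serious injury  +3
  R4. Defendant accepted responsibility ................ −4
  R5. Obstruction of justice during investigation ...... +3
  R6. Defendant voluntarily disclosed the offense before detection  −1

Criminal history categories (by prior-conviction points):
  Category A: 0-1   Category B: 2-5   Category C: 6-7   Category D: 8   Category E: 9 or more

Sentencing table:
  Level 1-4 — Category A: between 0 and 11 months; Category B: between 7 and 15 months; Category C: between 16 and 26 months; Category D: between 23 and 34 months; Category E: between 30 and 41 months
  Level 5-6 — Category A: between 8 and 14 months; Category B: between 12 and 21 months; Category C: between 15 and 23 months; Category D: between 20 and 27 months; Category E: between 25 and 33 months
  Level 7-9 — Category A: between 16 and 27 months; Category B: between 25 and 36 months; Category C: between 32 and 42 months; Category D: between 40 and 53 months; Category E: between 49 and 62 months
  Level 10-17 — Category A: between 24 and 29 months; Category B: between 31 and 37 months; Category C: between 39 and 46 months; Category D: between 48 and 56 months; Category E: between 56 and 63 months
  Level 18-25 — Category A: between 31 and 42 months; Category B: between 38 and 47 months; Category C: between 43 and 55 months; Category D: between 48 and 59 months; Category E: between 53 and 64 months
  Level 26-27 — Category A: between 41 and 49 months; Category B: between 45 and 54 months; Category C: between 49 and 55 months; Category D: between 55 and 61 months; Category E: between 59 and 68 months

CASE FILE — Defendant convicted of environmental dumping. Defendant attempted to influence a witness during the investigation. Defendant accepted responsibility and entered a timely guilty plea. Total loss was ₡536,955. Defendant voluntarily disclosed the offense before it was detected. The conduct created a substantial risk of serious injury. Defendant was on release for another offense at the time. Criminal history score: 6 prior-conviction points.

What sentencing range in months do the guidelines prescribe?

Base offense level for environmental dumping: 24.
R1 applies: 24 + 2 = 26.
R2 applies (level before this adjustment is 26 ≥ 20, so +5): 26 + 5 = 31.
R3 applies: 31 + 3 = 34.
R4 applies: 34 − 4 = 30.
R5 applies: 30 + 3 = 33.
R6 applies: 33 − 1 = 32.
Level 32 exceeds the maximum of 27; capped at 27.
Final offense level: 27.
Criminal history: 6 prior points → Category C (6-7).
Level 27 falls in the 26-27 band.
Grid: Level 26-27 × Category C = 49-55 months.

49-55 months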